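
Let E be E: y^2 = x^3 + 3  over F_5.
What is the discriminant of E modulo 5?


4 a^3 + 27 b^2 = 4*0^3 + 27*3^2 = 0 + 243 = 243
Delta = -16 * (243) = -3888
Delta mod 5 = 2

Delta = 2 (mod 5)


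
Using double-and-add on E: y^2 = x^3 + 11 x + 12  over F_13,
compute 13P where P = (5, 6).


k = 13 = 1101_2 (binary, LSB first: 1011)
Double-and-add from P = (5, 6):
  bit 0 = 1: acc = O + (5, 6) = (5, 6)
  bit 1 = 0: acc unchanged = (5, 6)
  bit 2 = 1: acc = (5, 6) + (0, 8) = (4, 4)
  bit 3 = 1: acc = (4, 4) + (12, 0) = (7, 4)

13P = (7, 4)


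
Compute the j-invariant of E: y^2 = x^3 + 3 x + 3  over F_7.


Delta = -16(4 a^3 + 27 b^2) mod 7 = 5
-1728 * (4 a)^3 = -1728 * (4*3)^3 mod 7 = 6
j = 6 * 5^(-1) mod 7 = 4

j = 4 (mod 7)


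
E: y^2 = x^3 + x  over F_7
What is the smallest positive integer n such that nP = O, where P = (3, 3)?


Compute successive multiples of P until we hit O:
  1P = (3, 3)
  2P = (1, 4)
  3P = (5, 5)
  4P = (0, 0)
  5P = (5, 2)
  6P = (1, 3)
  7P = (3, 4)
  8P = O

ord(P) = 8


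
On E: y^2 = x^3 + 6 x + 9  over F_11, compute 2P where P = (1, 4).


Doubling: s = (3 x1^2 + a) / (2 y1)
s = (3*1^2 + 6) / (2*4) mod 11 = 8
x3 = s^2 - 2 x1 mod 11 = 8^2 - 2*1 = 7
y3 = s (x1 - x3) - y1 mod 11 = 8 * (1 - 7) - 4 = 3

2P = (7, 3)


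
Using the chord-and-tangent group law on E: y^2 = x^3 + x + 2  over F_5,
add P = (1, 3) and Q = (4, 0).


P != Q, so use the chord formula.
s = (y2 - y1) / (x2 - x1) = (2) / (3) mod 5 = 4
x3 = s^2 - x1 - x2 mod 5 = 4^2 - 1 - 4 = 1
y3 = s (x1 - x3) - y1 mod 5 = 4 * (1 - 1) - 3 = 2

P + Q = (1, 2)


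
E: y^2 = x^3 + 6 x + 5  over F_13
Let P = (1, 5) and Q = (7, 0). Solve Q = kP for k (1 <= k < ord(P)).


Enumerate multiples of P until we hit Q = (7, 0):
  1P = (1, 5)
  2P = (7, 0)
Match found at i = 2.

k = 2


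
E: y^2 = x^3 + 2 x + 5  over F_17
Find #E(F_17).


For each x in F_17, count y with y^2 = x^3 + 2 x + 5 mod 17:
  x = 1: RHS = 8, y in [5, 12]  -> 2 point(s)
  x = 2: RHS = 0, y in [0]  -> 1 point(s)
  x = 3: RHS = 4, y in [2, 15]  -> 2 point(s)
  x = 4: RHS = 9, y in [3, 14]  -> 2 point(s)
  x = 5: RHS = 4, y in [2, 15]  -> 2 point(s)
  x = 9: RHS = 4, y in [2, 15]  -> 2 point(s)
  x = 11: RHS = 15, y in [7, 10]  -> 2 point(s)
  x = 13: RHS = 1, y in [1, 16]  -> 2 point(s)
  x = 16: RHS = 2, y in [6, 11]  -> 2 point(s)
Affine points: 17. Add the point at infinity: total = 18.

#E(F_17) = 18


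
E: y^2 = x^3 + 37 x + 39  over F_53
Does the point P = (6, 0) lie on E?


Check whether y^2 = x^3 + 37 x + 39 (mod 53) for (x, y) = (6, 0).
LHS: y^2 = 0^2 mod 53 = 0
RHS: x^3 + 37 x + 39 = 6^3 + 37*6 + 39 mod 53 = 0
LHS = RHS

Yes, on the curve


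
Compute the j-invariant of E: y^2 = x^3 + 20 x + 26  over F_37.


Delta = -16(4 a^3 + 27 b^2) mod 37 = 15
-1728 * (4 a)^3 = -1728 * (4*20)^3 mod 37 = 8
j = 8 * 15^(-1) mod 37 = 3

j = 3 (mod 37)


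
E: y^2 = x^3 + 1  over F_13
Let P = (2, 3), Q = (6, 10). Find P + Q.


P != Q, so use the chord formula.
s = (y2 - y1) / (x2 - x1) = (7) / (4) mod 13 = 5
x3 = s^2 - x1 - x2 mod 13 = 5^2 - 2 - 6 = 4
y3 = s (x1 - x3) - y1 mod 13 = 5 * (2 - 4) - 3 = 0

P + Q = (4, 0)


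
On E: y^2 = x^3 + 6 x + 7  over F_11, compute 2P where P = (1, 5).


k = 2 = 10_2 (binary, LSB first: 01)
Double-and-add from P = (1, 5):
  bit 0 = 0: acc unchanged = O
  bit 1 = 1: acc = O + (2, 4) = (2, 4)

2P = (2, 4)


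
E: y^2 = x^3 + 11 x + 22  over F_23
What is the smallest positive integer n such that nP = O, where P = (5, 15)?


Compute successive multiples of P until we hit O:
  1P = (5, 15)
  2P = (2, 12)
  3P = (17, 19)
  4P = (19, 11)
  5P = (8, 22)
  6P = (18, 16)
  7P = (3, 17)
  8P = (16, 19)
  ... (continuing to 23P)
  23P = O

ord(P) = 23


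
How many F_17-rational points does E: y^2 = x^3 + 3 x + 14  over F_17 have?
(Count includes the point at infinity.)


For each x in F_17, count y with y^2 = x^3 + 3 x + 14 mod 17:
  x = 1: RHS = 1, y in [1, 16]  -> 2 point(s)
  x = 3: RHS = 16, y in [4, 13]  -> 2 point(s)
  x = 5: RHS = 1, y in [1, 16]  -> 2 point(s)
  x = 7: RHS = 4, y in [2, 15]  -> 2 point(s)
  x = 11: RHS = 1, y in [1, 16]  -> 2 point(s)
  x = 15: RHS = 0, y in [0]  -> 1 point(s)
Affine points: 11. Add the point at infinity: total = 12.

#E(F_17) = 12


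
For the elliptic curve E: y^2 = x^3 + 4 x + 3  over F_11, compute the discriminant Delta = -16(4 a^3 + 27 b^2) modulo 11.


4 a^3 + 27 b^2 = 4*4^3 + 27*3^2 = 256 + 243 = 499
Delta = -16 * (499) = -7984
Delta mod 11 = 2

Delta = 2 (mod 11)


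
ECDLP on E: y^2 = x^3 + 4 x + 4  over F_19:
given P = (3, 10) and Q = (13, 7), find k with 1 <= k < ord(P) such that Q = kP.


Enumerate multiples of P until we hit Q = (13, 7):
  1P = (3, 10)
  2P = (5, 4)
  3P = (1, 3)
  4P = (13, 12)
  5P = (0, 2)
  6P = (2, 18)
  7P = (2, 1)
  8P = (0, 17)
  9P = (13, 7)
Match found at i = 9.

k = 9


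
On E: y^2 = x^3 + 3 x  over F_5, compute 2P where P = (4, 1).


Doubling: s = (3 x1^2 + a) / (2 y1)
s = (3*4^2 + 3) / (2*1) mod 5 = 3
x3 = s^2 - 2 x1 mod 5 = 3^2 - 2*4 = 1
y3 = s (x1 - x3) - y1 mod 5 = 3 * (4 - 1) - 1 = 3

2P = (1, 3)


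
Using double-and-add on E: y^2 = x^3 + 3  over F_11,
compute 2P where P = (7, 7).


k = 2 = 10_2 (binary, LSB first: 01)
Double-and-add from P = (7, 7):
  bit 0 = 0: acc unchanged = O
  bit 1 = 1: acc = O + (0, 6) = (0, 6)

2P = (0, 6)


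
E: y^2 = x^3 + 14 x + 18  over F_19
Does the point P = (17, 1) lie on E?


Check whether y^2 = x^3 + 14 x + 18 (mod 19) for (x, y) = (17, 1).
LHS: y^2 = 1^2 mod 19 = 1
RHS: x^3 + 14 x + 18 = 17^3 + 14*17 + 18 mod 19 = 1
LHS = RHS

Yes, on the curve


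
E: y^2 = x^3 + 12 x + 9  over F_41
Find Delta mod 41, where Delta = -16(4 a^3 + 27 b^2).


4 a^3 + 27 b^2 = 4*12^3 + 27*9^2 = 6912 + 2187 = 9099
Delta = -16 * (9099) = -145584
Delta mod 41 = 7

Delta = 7 (mod 41)


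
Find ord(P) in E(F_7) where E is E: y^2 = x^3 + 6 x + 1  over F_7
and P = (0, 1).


Compute successive multiples of P until we hit O:
  1P = (0, 1)
  2P = (2, 0)
  3P = (0, 6)
  4P = O

ord(P) = 4


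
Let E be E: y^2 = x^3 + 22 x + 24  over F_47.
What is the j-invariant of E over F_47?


Delta = -16(4 a^3 + 27 b^2) mod 47 = 14
-1728 * (4 a)^3 = -1728 * (4*22)^3 mod 47 = 21
j = 21 * 14^(-1) mod 47 = 25

j = 25 (mod 47)


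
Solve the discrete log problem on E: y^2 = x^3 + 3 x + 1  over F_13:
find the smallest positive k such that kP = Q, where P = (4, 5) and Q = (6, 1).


Enumerate multiples of P until we hit Q = (6, 1):
  1P = (4, 5)
  2P = (8, 11)
  3P = (0, 1)
  4P = (10, 2)
  5P = (9, 4)
  6P = (12, 7)
  7P = (6, 1)
Match found at i = 7.

k = 7


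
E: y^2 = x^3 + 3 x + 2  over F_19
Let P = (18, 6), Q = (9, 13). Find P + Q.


P != Q, so use the chord formula.
s = (y2 - y1) / (x2 - x1) = (7) / (10) mod 19 = 14
x3 = s^2 - x1 - x2 mod 19 = 14^2 - 18 - 9 = 17
y3 = s (x1 - x3) - y1 mod 19 = 14 * (18 - 17) - 6 = 8

P + Q = (17, 8)


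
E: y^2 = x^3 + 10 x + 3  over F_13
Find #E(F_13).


For each x in F_13, count y with y^2 = x^3 + 10 x + 3 mod 13:
  x = 0: RHS = 3, y in [4, 9]  -> 2 point(s)
  x = 1: RHS = 1, y in [1, 12]  -> 2 point(s)
  x = 4: RHS = 3, y in [4, 9]  -> 2 point(s)
  x = 5: RHS = 9, y in [3, 10]  -> 2 point(s)
  x = 7: RHS = 0, y in [0]  -> 1 point(s)
  x = 8: RHS = 10, y in [6, 7]  -> 2 point(s)
  x = 9: RHS = 3, y in [4, 9]  -> 2 point(s)
  x = 11: RHS = 1, y in [1, 12]  -> 2 point(s)
Affine points: 15. Add the point at infinity: total = 16.

#E(F_13) = 16


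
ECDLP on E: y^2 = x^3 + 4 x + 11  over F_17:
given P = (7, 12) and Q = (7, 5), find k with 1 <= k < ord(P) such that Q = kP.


Enumerate multiples of P until we hit Q = (7, 5):
  1P = (7, 12)
  2P = (1, 13)
  3P = (1, 4)
  4P = (7, 5)
Match found at i = 4.

k = 4


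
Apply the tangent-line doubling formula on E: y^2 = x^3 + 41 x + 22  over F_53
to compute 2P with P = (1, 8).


Doubling: s = (3 x1^2 + a) / (2 y1)
s = (3*1^2 + 41) / (2*8) mod 53 = 16
x3 = s^2 - 2 x1 mod 53 = 16^2 - 2*1 = 42
y3 = s (x1 - x3) - y1 mod 53 = 16 * (1 - 42) - 8 = 25

2P = (42, 25)


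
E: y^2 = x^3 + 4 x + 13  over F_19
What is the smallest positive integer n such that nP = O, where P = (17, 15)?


Compute successive multiples of P until we hit O:
  1P = (17, 15)
  2P = (8, 5)
  3P = (14, 1)
  4P = (14, 18)
  5P = (8, 14)
  6P = (17, 4)
  7P = O

ord(P) = 7


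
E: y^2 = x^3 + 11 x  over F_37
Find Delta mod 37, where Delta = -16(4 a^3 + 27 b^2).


4 a^3 + 27 b^2 = 4*11^3 + 27*0^2 = 5324 + 0 = 5324
Delta = -16 * (5324) = -85184
Delta mod 37 = 27

Delta = 27 (mod 37)


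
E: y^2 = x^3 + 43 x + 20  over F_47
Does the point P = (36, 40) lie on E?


Check whether y^2 = x^3 + 43 x + 20 (mod 47) for (x, y) = (36, 40).
LHS: y^2 = 40^2 mod 47 = 2
RHS: x^3 + 43 x + 20 = 36^3 + 43*36 + 20 mod 47 = 2
LHS = RHS

Yes, on the curve


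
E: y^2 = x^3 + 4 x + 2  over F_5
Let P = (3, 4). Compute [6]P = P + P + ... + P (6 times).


k = 6 = 110_2 (binary, LSB first: 011)
Double-and-add from P = (3, 4):
  bit 0 = 0: acc unchanged = O
  bit 1 = 1: acc = O + (3, 1) = (3, 1)
  bit 2 = 1: acc = (3, 1) + (3, 4) = O

6P = O


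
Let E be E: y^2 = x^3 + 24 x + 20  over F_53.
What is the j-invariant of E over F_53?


Delta = -16(4 a^3 + 27 b^2) mod 53 = 26
-1728 * (4 a)^3 = -1728 * (4*24)^3 mod 53 = 41
j = 41 * 26^(-1) mod 53 = 24

j = 24 (mod 53)


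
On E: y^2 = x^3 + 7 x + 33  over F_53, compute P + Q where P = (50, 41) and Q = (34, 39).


P != Q, so use the chord formula.
s = (y2 - y1) / (x2 - x1) = (51) / (37) mod 53 = 20
x3 = s^2 - x1 - x2 mod 53 = 20^2 - 50 - 34 = 51
y3 = s (x1 - x3) - y1 mod 53 = 20 * (50 - 51) - 41 = 45

P + Q = (51, 45)


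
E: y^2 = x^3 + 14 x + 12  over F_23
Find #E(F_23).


For each x in F_23, count y with y^2 = x^3 + 14 x + 12 mod 23:
  x = 0: RHS = 12, y in [9, 14]  -> 2 point(s)
  x = 1: RHS = 4, y in [2, 21]  -> 2 point(s)
  x = 2: RHS = 2, y in [5, 18]  -> 2 point(s)
  x = 3: RHS = 12, y in [9, 14]  -> 2 point(s)
  x = 5: RHS = 0, y in [0]  -> 1 point(s)
  x = 6: RHS = 13, y in [6, 17]  -> 2 point(s)
  x = 7: RHS = 16, y in [4, 19]  -> 2 point(s)
  x = 9: RHS = 16, y in [4, 19]  -> 2 point(s)
  x = 10: RHS = 2, y in [5, 18]  -> 2 point(s)
  x = 11: RHS = 2, y in [5, 18]  -> 2 point(s)
  x = 14: RHS = 8, y in [10, 13]  -> 2 point(s)
  x = 15: RHS = 9, y in [3, 20]  -> 2 point(s)
  x = 16: RHS = 8, y in [10, 13]  -> 2 point(s)
  x = 18: RHS = 1, y in [1, 22]  -> 2 point(s)
  x = 20: RHS = 12, y in [9, 14]  -> 2 point(s)
Affine points: 29. Add the point at infinity: total = 30.

#E(F_23) = 30


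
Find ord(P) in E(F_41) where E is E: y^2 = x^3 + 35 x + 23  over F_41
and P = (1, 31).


Compute successive multiples of P until we hit O:
  1P = (1, 31)
  2P = (34, 3)
  3P = (8, 6)
  4P = (23, 30)
  5P = (22, 24)
  6P = (9, 40)
  7P = (6, 30)
  8P = (16, 13)
  ... (continuing to 50P)
  50P = O

ord(P) = 50


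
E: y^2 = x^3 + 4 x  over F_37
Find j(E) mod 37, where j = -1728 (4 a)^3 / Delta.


Delta = -16(4 a^3 + 27 b^2) mod 37 = 11
-1728 * (4 a)^3 = -1728 * (4*4)^3 mod 37 = 27
j = 27 * 11^(-1) mod 37 = 26

j = 26 (mod 37)


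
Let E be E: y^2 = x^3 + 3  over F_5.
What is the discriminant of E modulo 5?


4 a^3 + 27 b^2 = 4*0^3 + 27*3^2 = 0 + 243 = 243
Delta = -16 * (243) = -3888
Delta mod 5 = 2

Delta = 2 (mod 5)


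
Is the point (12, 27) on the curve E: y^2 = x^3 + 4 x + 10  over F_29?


Check whether y^2 = x^3 + 4 x + 10 (mod 29) for (x, y) = (12, 27).
LHS: y^2 = 27^2 mod 29 = 4
RHS: x^3 + 4 x + 10 = 12^3 + 4*12 + 10 mod 29 = 17
LHS != RHS

No, not on the curve


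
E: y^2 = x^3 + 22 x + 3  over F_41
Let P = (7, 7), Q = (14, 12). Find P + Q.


P != Q, so use the chord formula.
s = (y2 - y1) / (x2 - x1) = (5) / (7) mod 41 = 30
x3 = s^2 - x1 - x2 mod 41 = 30^2 - 7 - 14 = 18
y3 = s (x1 - x3) - y1 mod 41 = 30 * (7 - 18) - 7 = 32

P + Q = (18, 32)


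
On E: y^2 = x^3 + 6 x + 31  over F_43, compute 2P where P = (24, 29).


Doubling: s = (3 x1^2 + a) / (2 y1)
s = (3*24^2 + 6) / (2*29) mod 43 = 21
x3 = s^2 - 2 x1 mod 43 = 21^2 - 2*24 = 6
y3 = s (x1 - x3) - y1 mod 43 = 21 * (24 - 6) - 29 = 5

2P = (6, 5)


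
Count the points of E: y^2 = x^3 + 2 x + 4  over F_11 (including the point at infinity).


For each x in F_11, count y with y^2 = x^3 + 2 x + 4 mod 11:
  x = 0: RHS = 4, y in [2, 9]  -> 2 point(s)
  x = 2: RHS = 5, y in [4, 7]  -> 2 point(s)
  x = 3: RHS = 4, y in [2, 9]  -> 2 point(s)
  x = 6: RHS = 1, y in [1, 10]  -> 2 point(s)
  x = 7: RHS = 9, y in [3, 8]  -> 2 point(s)
  x = 8: RHS = 4, y in [2, 9]  -> 2 point(s)
  x = 9: RHS = 3, y in [5, 6]  -> 2 point(s)
  x = 10: RHS = 1, y in [1, 10]  -> 2 point(s)
Affine points: 16. Add the point at infinity: total = 17.

#E(F_11) = 17


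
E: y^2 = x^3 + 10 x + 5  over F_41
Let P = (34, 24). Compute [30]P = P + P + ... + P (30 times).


k = 30 = 11110_2 (binary, LSB first: 01111)
Double-and-add from P = (34, 24):
  bit 0 = 0: acc unchanged = O
  bit 1 = 1: acc = O + (15, 39) = (15, 39)
  bit 2 = 1: acc = (15, 39) + (20, 28) = (1, 4)
  bit 3 = 1: acc = (1, 4) + (21, 28) = (27, 14)
  bit 4 = 1: acc = (27, 14) + (19, 24) = (35, 37)

30P = (35, 37)


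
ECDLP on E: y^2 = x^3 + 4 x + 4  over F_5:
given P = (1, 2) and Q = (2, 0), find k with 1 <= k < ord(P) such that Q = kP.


Enumerate multiples of P until we hit Q = (2, 0):
  1P = (1, 2)
  2P = (2, 0)
Match found at i = 2.

k = 2


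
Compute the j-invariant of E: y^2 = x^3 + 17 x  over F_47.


Delta = -16(4 a^3 + 27 b^2) mod 47 = 45
-1728 * (4 a)^3 = -1728 * (4*17)^3 mod 47 = 22
j = 22 * 45^(-1) mod 47 = 36

j = 36 (mod 47)


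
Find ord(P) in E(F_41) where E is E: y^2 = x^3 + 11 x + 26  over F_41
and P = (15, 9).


Compute successive multiples of P until we hit O:
  1P = (15, 9)
  2P = (32, 31)
  3P = (31, 33)
  4P = (28, 33)
  5P = (23, 33)
  6P = (12, 0)
  7P = (23, 8)
  8P = (28, 8)
  ... (continuing to 12P)
  12P = O

ord(P) = 12


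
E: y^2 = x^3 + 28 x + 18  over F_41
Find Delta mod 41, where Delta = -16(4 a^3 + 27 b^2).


4 a^3 + 27 b^2 = 4*28^3 + 27*18^2 = 87808 + 8748 = 96556
Delta = -16 * (96556) = -1544896
Delta mod 41 = 25

Delta = 25 (mod 41)


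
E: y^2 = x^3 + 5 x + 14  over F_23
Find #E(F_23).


For each x in F_23, count y with y^2 = x^3 + 5 x + 14 mod 23:
  x = 2: RHS = 9, y in [3, 20]  -> 2 point(s)
  x = 4: RHS = 6, y in [11, 12]  -> 2 point(s)
  x = 5: RHS = 3, y in [7, 16]  -> 2 point(s)
  x = 7: RHS = 1, y in [1, 22]  -> 2 point(s)
  x = 9: RHS = 6, y in [11, 12]  -> 2 point(s)
  x = 10: RHS = 6, y in [11, 12]  -> 2 point(s)
  x = 12: RHS = 8, y in [10, 13]  -> 2 point(s)
  x = 16: RHS = 4, y in [2, 21]  -> 2 point(s)
  x = 18: RHS = 2, y in [5, 18]  -> 2 point(s)
  x = 20: RHS = 18, y in [8, 15]  -> 2 point(s)
  x = 22: RHS = 8, y in [10, 13]  -> 2 point(s)
Affine points: 22. Add the point at infinity: total = 23.

#E(F_23) = 23


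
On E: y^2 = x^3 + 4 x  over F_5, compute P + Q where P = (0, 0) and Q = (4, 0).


P != Q, so use the chord formula.
s = (y2 - y1) / (x2 - x1) = (0) / (4) mod 5 = 0
x3 = s^2 - x1 - x2 mod 5 = 0^2 - 0 - 4 = 1
y3 = s (x1 - x3) - y1 mod 5 = 0 * (0 - 1) - 0 = 0

P + Q = (1, 0)


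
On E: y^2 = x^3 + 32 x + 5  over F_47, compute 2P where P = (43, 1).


Doubling: s = (3 x1^2 + a) / (2 y1)
s = (3*43^2 + 32) / (2*1) mod 47 = 40
x3 = s^2 - 2 x1 mod 47 = 40^2 - 2*43 = 10
y3 = s (x1 - x3) - y1 mod 47 = 40 * (43 - 10) - 1 = 3

2P = (10, 3)


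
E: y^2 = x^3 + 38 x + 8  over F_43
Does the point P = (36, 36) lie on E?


Check whether y^2 = x^3 + 38 x + 8 (mod 43) for (x, y) = (36, 36).
LHS: y^2 = 36^2 mod 43 = 6
RHS: x^3 + 38 x + 8 = 36^3 + 38*36 + 8 mod 43 = 1
LHS != RHS

No, not on the curve


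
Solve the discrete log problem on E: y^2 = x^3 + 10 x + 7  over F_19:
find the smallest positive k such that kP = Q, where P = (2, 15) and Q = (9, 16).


Enumerate multiples of P until we hit Q = (9, 16):
  1P = (2, 15)
  2P = (0, 8)
  3P = (15, 6)
  4P = (9, 3)
  5P = (9, 16)
Match found at i = 5.

k = 5


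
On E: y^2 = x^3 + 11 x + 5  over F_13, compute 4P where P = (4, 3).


k = 4 = 100_2 (binary, LSB first: 001)
Double-and-add from P = (4, 3):
  bit 0 = 0: acc unchanged = O
  bit 1 = 0: acc unchanged = O
  bit 2 = 1: acc = O + (2, 10) = (2, 10)

4P = (2, 10)


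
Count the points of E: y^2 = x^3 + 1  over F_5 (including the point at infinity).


For each x in F_5, count y with y^2 = x^3 + 0 x + 1 mod 5:
  x = 0: RHS = 1, y in [1, 4]  -> 2 point(s)
  x = 2: RHS = 4, y in [2, 3]  -> 2 point(s)
  x = 4: RHS = 0, y in [0]  -> 1 point(s)
Affine points: 5. Add the point at infinity: total = 6.

#E(F_5) = 6


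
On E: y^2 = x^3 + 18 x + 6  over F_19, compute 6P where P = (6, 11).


k = 6 = 110_2 (binary, LSB first: 011)
Double-and-add from P = (6, 11):
  bit 0 = 0: acc unchanged = O
  bit 1 = 1: acc = O + (4, 16) = (4, 16)
  bit 2 = 1: acc = (4, 16) + (18, 5) = (14, 0)

6P = (14, 0)


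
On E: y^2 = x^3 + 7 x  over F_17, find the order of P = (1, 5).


Compute successive multiples of P until we hit O:
  1P = (1, 5)
  2P = (16, 14)
  3P = (16, 3)
  4P = (1, 12)
  5P = O

ord(P) = 5


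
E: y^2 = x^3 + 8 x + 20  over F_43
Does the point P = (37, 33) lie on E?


Check whether y^2 = x^3 + 8 x + 20 (mod 43) for (x, y) = (37, 33).
LHS: y^2 = 33^2 mod 43 = 14
RHS: x^3 + 8 x + 20 = 37^3 + 8*37 + 20 mod 43 = 14
LHS = RHS

Yes, on the curve


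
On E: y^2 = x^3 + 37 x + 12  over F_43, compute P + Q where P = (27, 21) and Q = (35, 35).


P != Q, so use the chord formula.
s = (y2 - y1) / (x2 - x1) = (14) / (8) mod 43 = 34
x3 = s^2 - x1 - x2 mod 43 = 34^2 - 27 - 35 = 19
y3 = s (x1 - x3) - y1 mod 43 = 34 * (27 - 19) - 21 = 36

P + Q = (19, 36)


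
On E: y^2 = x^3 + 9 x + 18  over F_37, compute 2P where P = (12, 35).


Doubling: s = (3 x1^2 + a) / (2 y1)
s = (3*12^2 + 9) / (2*35) mod 37 = 10
x3 = s^2 - 2 x1 mod 37 = 10^2 - 2*12 = 2
y3 = s (x1 - x3) - y1 mod 37 = 10 * (12 - 2) - 35 = 28

2P = (2, 28)


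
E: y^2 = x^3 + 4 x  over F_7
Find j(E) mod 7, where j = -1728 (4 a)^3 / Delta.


Delta = -16(4 a^3 + 27 b^2) mod 7 = 6
-1728 * (4 a)^3 = -1728 * (4*4)^3 mod 7 = 1
j = 1 * 6^(-1) mod 7 = 6

j = 6 (mod 7)


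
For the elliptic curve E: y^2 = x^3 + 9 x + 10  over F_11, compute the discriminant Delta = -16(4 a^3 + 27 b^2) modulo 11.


4 a^3 + 27 b^2 = 4*9^3 + 27*10^2 = 2916 + 2700 = 5616
Delta = -16 * (5616) = -89856
Delta mod 11 = 3

Delta = 3 (mod 11)


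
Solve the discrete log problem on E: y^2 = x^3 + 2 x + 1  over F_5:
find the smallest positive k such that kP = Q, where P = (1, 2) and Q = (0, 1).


Enumerate multiples of P until we hit Q = (0, 1):
  1P = (1, 2)
  2P = (3, 3)
  3P = (0, 1)
Match found at i = 3.

k = 3


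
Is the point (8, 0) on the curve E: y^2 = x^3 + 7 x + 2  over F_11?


Check whether y^2 = x^3 + 7 x + 2 (mod 11) for (x, y) = (8, 0).
LHS: y^2 = 0^2 mod 11 = 0
RHS: x^3 + 7 x + 2 = 8^3 + 7*8 + 2 mod 11 = 9
LHS != RHS

No, not on the curve


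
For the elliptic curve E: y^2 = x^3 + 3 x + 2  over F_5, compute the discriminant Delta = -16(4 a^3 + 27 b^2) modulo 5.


4 a^3 + 27 b^2 = 4*3^3 + 27*2^2 = 108 + 108 = 216
Delta = -16 * (216) = -3456
Delta mod 5 = 4

Delta = 4 (mod 5)


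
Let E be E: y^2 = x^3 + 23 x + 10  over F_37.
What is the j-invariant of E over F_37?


Delta = -16(4 a^3 + 27 b^2) mod 37 = 30
-1728 * (4 a)^3 = -1728 * (4*23)^3 mod 37 = 31
j = 31 * 30^(-1) mod 37 = 22

j = 22 (mod 37)


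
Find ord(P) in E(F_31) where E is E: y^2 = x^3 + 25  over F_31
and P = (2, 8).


Compute successive multiples of P until we hit O:
  1P = (2, 8)
  2P = (14, 14)
  3P = (23, 28)
  4P = (10, 8)
  5P = (19, 23)
  6P = (17, 28)
  7P = (0, 5)
  8P = (8, 14)
  ... (continuing to 21P)
  21P = O

ord(P) = 21


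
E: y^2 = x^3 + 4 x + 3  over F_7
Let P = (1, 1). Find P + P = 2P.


Doubling: s = (3 x1^2 + a) / (2 y1)
s = (3*1^2 + 4) / (2*1) mod 7 = 0
x3 = s^2 - 2 x1 mod 7 = 0^2 - 2*1 = 5
y3 = s (x1 - x3) - y1 mod 7 = 0 * (1 - 5) - 1 = 6

2P = (5, 6)


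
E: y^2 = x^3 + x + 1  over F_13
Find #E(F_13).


For each x in F_13, count y with y^2 = x^3 + 1 x + 1 mod 13:
  x = 0: RHS = 1, y in [1, 12]  -> 2 point(s)
  x = 1: RHS = 3, y in [4, 9]  -> 2 point(s)
  x = 4: RHS = 4, y in [2, 11]  -> 2 point(s)
  x = 5: RHS = 1, y in [1, 12]  -> 2 point(s)
  x = 7: RHS = 0, y in [0]  -> 1 point(s)
  x = 8: RHS = 1, y in [1, 12]  -> 2 point(s)
  x = 10: RHS = 10, y in [6, 7]  -> 2 point(s)
  x = 11: RHS = 4, y in [2, 11]  -> 2 point(s)
  x = 12: RHS = 12, y in [5, 8]  -> 2 point(s)
Affine points: 17. Add the point at infinity: total = 18.

#E(F_13) = 18


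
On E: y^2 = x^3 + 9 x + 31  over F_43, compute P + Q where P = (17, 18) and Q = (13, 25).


P != Q, so use the chord formula.
s = (y2 - y1) / (x2 - x1) = (7) / (39) mod 43 = 9
x3 = s^2 - x1 - x2 mod 43 = 9^2 - 17 - 13 = 8
y3 = s (x1 - x3) - y1 mod 43 = 9 * (17 - 8) - 18 = 20

P + Q = (8, 20)


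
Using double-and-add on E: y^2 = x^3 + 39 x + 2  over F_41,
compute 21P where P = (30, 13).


k = 21 = 10101_2 (binary, LSB first: 10101)
Double-and-add from P = (30, 13):
  bit 0 = 1: acc = O + (30, 13) = (30, 13)
  bit 1 = 0: acc unchanged = (30, 13)
  bit 2 = 1: acc = (30, 13) + (9, 4) = (39, 30)
  bit 3 = 0: acc unchanged = (39, 30)
  bit 4 = 1: acc = (39, 30) + (34, 40) = (13, 0)

21P = (13, 0)


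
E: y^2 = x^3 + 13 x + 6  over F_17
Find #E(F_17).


For each x in F_17, count y with y^2 = x^3 + 13 x + 6 mod 17:
  x = 3: RHS = 4, y in [2, 15]  -> 2 point(s)
  x = 5: RHS = 9, y in [3, 14]  -> 2 point(s)
  x = 7: RHS = 15, y in [7, 10]  -> 2 point(s)
  x = 9: RHS = 2, y in [6, 11]  -> 2 point(s)
  x = 11: RHS = 1, y in [1, 16]  -> 2 point(s)
  x = 13: RHS = 9, y in [3, 14]  -> 2 point(s)
  x = 14: RHS = 8, y in [5, 12]  -> 2 point(s)
  x = 16: RHS = 9, y in [3, 14]  -> 2 point(s)
Affine points: 16. Add the point at infinity: total = 17.

#E(F_17) = 17


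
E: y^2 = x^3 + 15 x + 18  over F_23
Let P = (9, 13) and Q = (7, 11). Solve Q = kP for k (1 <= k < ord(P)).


Enumerate multiples of P until we hit Q = (7, 11):
  1P = (9, 13)
  2P = (18, 18)
  3P = (0, 15)
  4P = (22, 18)
  5P = (21, 16)
  6P = (6, 5)
  7P = (10, 15)
  8P = (8, 12)
  9P = (7, 12)
  10P = (13, 8)
  11P = (4, 21)
  12P = (19, 3)
  13P = (19, 20)
  14P = (4, 2)
  15P = (13, 15)
  16P = (7, 11)
Match found at i = 16.

k = 16


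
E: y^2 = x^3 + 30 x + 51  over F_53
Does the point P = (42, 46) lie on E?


Check whether y^2 = x^3 + 30 x + 51 (mod 53) for (x, y) = (42, 46).
LHS: y^2 = 46^2 mod 53 = 49
RHS: x^3 + 30 x + 51 = 42^3 + 30*42 + 51 mod 53 = 33
LHS != RHS

No, not on the curve


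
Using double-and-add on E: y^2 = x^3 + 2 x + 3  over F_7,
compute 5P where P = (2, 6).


k = 5 = 101_2 (binary, LSB first: 101)
Double-and-add from P = (2, 6):
  bit 0 = 1: acc = O + (2, 6) = (2, 6)
  bit 1 = 0: acc unchanged = (2, 6)
  bit 2 = 1: acc = (2, 6) + (3, 6) = (2, 1)

5P = (2, 1)


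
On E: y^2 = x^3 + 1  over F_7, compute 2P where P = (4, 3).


Doubling: s = (3 x1^2 + a) / (2 y1)
s = (3*4^2 + 0) / (2*3) mod 7 = 1
x3 = s^2 - 2 x1 mod 7 = 1^2 - 2*4 = 0
y3 = s (x1 - x3) - y1 mod 7 = 1 * (4 - 0) - 3 = 1

2P = (0, 1)


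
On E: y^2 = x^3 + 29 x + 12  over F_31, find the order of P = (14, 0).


Compute successive multiples of P until we hit O:
  1P = (14, 0)
  2P = O

ord(P) = 2


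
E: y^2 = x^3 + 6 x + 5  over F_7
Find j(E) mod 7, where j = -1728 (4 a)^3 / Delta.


Delta = -16(4 a^3 + 27 b^2) mod 7 = 2
-1728 * (4 a)^3 = -1728 * (4*6)^3 mod 7 = 6
j = 6 * 2^(-1) mod 7 = 3

j = 3 (mod 7)


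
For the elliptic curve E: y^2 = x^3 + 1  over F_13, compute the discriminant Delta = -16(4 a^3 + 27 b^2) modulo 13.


4 a^3 + 27 b^2 = 4*0^3 + 27*1^2 = 0 + 27 = 27
Delta = -16 * (27) = -432
Delta mod 13 = 10

Delta = 10 (mod 13)


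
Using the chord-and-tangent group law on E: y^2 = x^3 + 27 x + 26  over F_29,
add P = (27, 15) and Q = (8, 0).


P != Q, so use the chord formula.
s = (y2 - y1) / (x2 - x1) = (14) / (10) mod 29 = 13
x3 = s^2 - x1 - x2 mod 29 = 13^2 - 27 - 8 = 18
y3 = s (x1 - x3) - y1 mod 29 = 13 * (27 - 18) - 15 = 15

P + Q = (18, 15)


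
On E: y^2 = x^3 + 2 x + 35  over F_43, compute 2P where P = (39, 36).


Doubling: s = (3 x1^2 + a) / (2 y1)
s = (3*39^2 + 2) / (2*36) mod 43 = 21
x3 = s^2 - 2 x1 mod 43 = 21^2 - 2*39 = 19
y3 = s (x1 - x3) - y1 mod 43 = 21 * (39 - 19) - 36 = 40

2P = (19, 40)


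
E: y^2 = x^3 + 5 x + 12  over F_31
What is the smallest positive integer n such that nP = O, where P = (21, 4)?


Compute successive multiples of P until we hit O:
  1P = (21, 4)
  2P = (17, 9)
  3P = (12, 8)
  4P = (7, 7)
  5P = (7, 24)
  6P = (12, 23)
  7P = (17, 22)
  8P = (21, 27)
  ... (continuing to 9P)
  9P = O

ord(P) = 9


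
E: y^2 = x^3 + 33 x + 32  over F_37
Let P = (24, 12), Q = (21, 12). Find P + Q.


P != Q, so use the chord formula.
s = (y2 - y1) / (x2 - x1) = (0) / (34) mod 37 = 0
x3 = s^2 - x1 - x2 mod 37 = 0^2 - 24 - 21 = 29
y3 = s (x1 - x3) - y1 mod 37 = 0 * (24 - 29) - 12 = 25

P + Q = (29, 25)


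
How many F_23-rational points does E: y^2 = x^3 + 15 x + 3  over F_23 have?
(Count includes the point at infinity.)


For each x in F_23, count y with y^2 = x^3 + 15 x + 3 mod 23:
  x = 0: RHS = 3, y in [7, 16]  -> 2 point(s)
  x = 2: RHS = 18, y in [8, 15]  -> 2 point(s)
  x = 3: RHS = 6, y in [11, 12]  -> 2 point(s)
  x = 4: RHS = 12, y in [9, 14]  -> 2 point(s)
  x = 9: RHS = 16, y in [4, 19]  -> 2 point(s)
  x = 10: RHS = 3, y in [7, 16]  -> 2 point(s)
  x = 11: RHS = 4, y in [2, 21]  -> 2 point(s)
  x = 12: RHS = 2, y in [5, 18]  -> 2 point(s)
  x = 13: RHS = 3, y in [7, 16]  -> 2 point(s)
  x = 14: RHS = 13, y in [6, 17]  -> 2 point(s)
  x = 20: RHS = 0, y in [0]  -> 1 point(s)
Affine points: 21. Add the point at infinity: total = 22.

#E(F_23) = 22


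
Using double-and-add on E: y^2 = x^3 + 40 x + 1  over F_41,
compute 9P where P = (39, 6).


k = 9 = 1001_2 (binary, LSB first: 1001)
Double-and-add from P = (39, 6):
  bit 0 = 1: acc = O + (39, 6) = (39, 6)
  bit 1 = 0: acc unchanged = (39, 6)
  bit 2 = 0: acc unchanged = (39, 6)
  bit 3 = 1: acc = (39, 6) + (21, 4) = (21, 37)

9P = (21, 37)


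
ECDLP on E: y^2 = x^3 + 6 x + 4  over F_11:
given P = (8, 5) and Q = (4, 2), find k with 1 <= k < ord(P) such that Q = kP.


Enumerate multiples of P until we hit Q = (4, 2):
  1P = (8, 5)
  2P = (6, 6)
  3P = (0, 2)
  4P = (4, 2)
Match found at i = 4.

k = 4


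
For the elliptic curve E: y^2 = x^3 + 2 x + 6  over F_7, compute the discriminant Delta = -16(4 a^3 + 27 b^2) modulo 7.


4 a^3 + 27 b^2 = 4*2^3 + 27*6^2 = 32 + 972 = 1004
Delta = -16 * (1004) = -16064
Delta mod 7 = 1

Delta = 1 (mod 7)


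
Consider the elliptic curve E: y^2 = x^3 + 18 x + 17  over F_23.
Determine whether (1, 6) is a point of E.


Check whether y^2 = x^3 + 18 x + 17 (mod 23) for (x, y) = (1, 6).
LHS: y^2 = 6^2 mod 23 = 13
RHS: x^3 + 18 x + 17 = 1^3 + 18*1 + 17 mod 23 = 13
LHS = RHS

Yes, on the curve


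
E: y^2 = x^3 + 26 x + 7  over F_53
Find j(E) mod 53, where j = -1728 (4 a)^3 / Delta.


Delta = -16(4 a^3 + 27 b^2) mod 53 = 40
-1728 * (4 a)^3 = -1728 * (4*26)^3 mod 53 = 44
j = 44 * 40^(-1) mod 53 = 17

j = 17 (mod 53)


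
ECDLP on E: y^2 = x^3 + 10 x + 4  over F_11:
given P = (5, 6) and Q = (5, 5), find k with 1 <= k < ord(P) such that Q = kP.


Enumerate multiples of P until we hit Q = (5, 5):
  1P = (5, 6)
  2P = (10, 9)
  3P = (10, 2)
  4P = (5, 5)
Match found at i = 4.

k = 4


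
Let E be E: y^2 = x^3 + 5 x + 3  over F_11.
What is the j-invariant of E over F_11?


Delta = -16(4 a^3 + 27 b^2) mod 11 = 3
-1728 * (4 a)^3 = -1728 * (4*5)^3 mod 11 = 8
j = 8 * 3^(-1) mod 11 = 10

j = 10 (mod 11)


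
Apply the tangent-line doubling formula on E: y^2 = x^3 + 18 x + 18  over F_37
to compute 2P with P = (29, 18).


Doubling: s = (3 x1^2 + a) / (2 y1)
s = (3*29^2 + 18) / (2*18) mod 37 = 12
x3 = s^2 - 2 x1 mod 37 = 12^2 - 2*29 = 12
y3 = s (x1 - x3) - y1 mod 37 = 12 * (29 - 12) - 18 = 1

2P = (12, 1)


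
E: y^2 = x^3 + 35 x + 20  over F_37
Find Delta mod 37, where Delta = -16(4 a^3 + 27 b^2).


4 a^3 + 27 b^2 = 4*35^3 + 27*20^2 = 171500 + 10800 = 182300
Delta = -16 * (182300) = -2916800
Delta mod 37 = 21

Delta = 21 (mod 37)


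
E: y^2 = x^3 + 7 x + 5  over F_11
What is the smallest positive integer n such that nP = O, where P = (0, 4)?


Compute successive multiples of P until we hit O:
  1P = (0, 4)
  2P = (3, 3)
  3P = (2, 4)
  4P = (9, 7)
  5P = (7, 1)
  6P = (8, 1)
  7P = (4, 3)
  8P = (5, 0)
  ... (continuing to 16P)
  16P = O

ord(P) = 16


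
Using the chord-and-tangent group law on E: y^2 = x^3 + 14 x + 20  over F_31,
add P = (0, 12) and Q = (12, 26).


P != Q, so use the chord formula.
s = (y2 - y1) / (x2 - x1) = (14) / (12) mod 31 = 27
x3 = s^2 - x1 - x2 mod 31 = 27^2 - 0 - 12 = 4
y3 = s (x1 - x3) - y1 mod 31 = 27 * (0 - 4) - 12 = 4

P + Q = (4, 4)


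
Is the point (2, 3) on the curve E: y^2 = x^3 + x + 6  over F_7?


Check whether y^2 = x^3 + 1 x + 6 (mod 7) for (x, y) = (2, 3).
LHS: y^2 = 3^2 mod 7 = 2
RHS: x^3 + 1 x + 6 = 2^3 + 1*2 + 6 mod 7 = 2
LHS = RHS

Yes, on the curve


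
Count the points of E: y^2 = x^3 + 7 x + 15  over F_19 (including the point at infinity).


For each x in F_19, count y with y^2 = x^3 + 7 x + 15 mod 19:
  x = 1: RHS = 4, y in [2, 17]  -> 2 point(s)
  x = 3: RHS = 6, y in [5, 14]  -> 2 point(s)
  x = 5: RHS = 4, y in [2, 17]  -> 2 point(s)
  x = 6: RHS = 7, y in [8, 11]  -> 2 point(s)
  x = 9: RHS = 9, y in [3, 16]  -> 2 point(s)
  x = 11: RHS = 17, y in [6, 13]  -> 2 point(s)
  x = 13: RHS = 4, y in [2, 17]  -> 2 point(s)
  x = 14: RHS = 7, y in [8, 11]  -> 2 point(s)
  x = 16: RHS = 5, y in [9, 10]  -> 2 point(s)
  x = 18: RHS = 7, y in [8, 11]  -> 2 point(s)
Affine points: 20. Add the point at infinity: total = 21.

#E(F_19) = 21


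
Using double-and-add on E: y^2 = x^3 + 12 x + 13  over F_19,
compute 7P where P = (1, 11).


k = 7 = 111_2 (binary, LSB first: 111)
Double-and-add from P = (1, 11):
  bit 0 = 1: acc = O + (1, 11) = (1, 11)
  bit 1 = 1: acc = (1, 11) + (4, 12) = (12, 17)
  bit 2 = 1: acc = (12, 17) + (3, 0) = (1, 8)

7P = (1, 8)


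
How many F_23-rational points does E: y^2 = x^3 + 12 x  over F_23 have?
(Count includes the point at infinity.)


For each x in F_23, count y with y^2 = x^3 + 12 x + 0 mod 23:
  x = 0: RHS = 0, y in [0]  -> 1 point(s)
  x = 1: RHS = 13, y in [6, 17]  -> 2 point(s)
  x = 2: RHS = 9, y in [3, 20]  -> 2 point(s)
  x = 5: RHS = 1, y in [1, 22]  -> 2 point(s)
  x = 6: RHS = 12, y in [9, 14]  -> 2 point(s)
  x = 7: RHS = 13, y in [6, 17]  -> 2 point(s)
  x = 9: RHS = 9, y in [3, 20]  -> 2 point(s)
  x = 10: RHS = 16, y in [4, 19]  -> 2 point(s)
  x = 12: RHS = 9, y in [3, 20]  -> 2 point(s)
  x = 15: RHS = 13, y in [6, 17]  -> 2 point(s)
  x = 19: RHS = 3, y in [7, 16]  -> 2 point(s)
  x = 20: RHS = 6, y in [11, 12]  -> 2 point(s)
Affine points: 23. Add the point at infinity: total = 24.

#E(F_23) = 24


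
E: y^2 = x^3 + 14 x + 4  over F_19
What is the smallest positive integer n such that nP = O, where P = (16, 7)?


Compute successive multiples of P until we hit O:
  1P = (16, 7)
  2P = (17, 5)
  3P = (9, 17)
  4P = (10, 17)
  5P = (0, 17)
  6P = (12, 0)
  7P = (0, 2)
  8P = (10, 2)
  ... (continuing to 12P)
  12P = O

ord(P) = 12


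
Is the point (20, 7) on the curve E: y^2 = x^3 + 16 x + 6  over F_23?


Check whether y^2 = x^3 + 16 x + 6 (mod 23) for (x, y) = (20, 7).
LHS: y^2 = 7^2 mod 23 = 3
RHS: x^3 + 16 x + 6 = 20^3 + 16*20 + 6 mod 23 = 0
LHS != RHS

No, not on the curve


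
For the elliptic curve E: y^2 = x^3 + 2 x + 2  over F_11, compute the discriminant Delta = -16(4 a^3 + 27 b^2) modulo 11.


4 a^3 + 27 b^2 = 4*2^3 + 27*2^2 = 32 + 108 = 140
Delta = -16 * (140) = -2240
Delta mod 11 = 4

Delta = 4 (mod 11)


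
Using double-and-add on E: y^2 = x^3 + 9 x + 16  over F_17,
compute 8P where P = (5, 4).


k = 8 = 1000_2 (binary, LSB first: 0001)
Double-and-add from P = (5, 4):
  bit 0 = 0: acc unchanged = O
  bit 1 = 0: acc unchanged = O
  bit 2 = 0: acc unchanged = O
  bit 3 = 1: acc = O + (0, 4) = (0, 4)

8P = (0, 4)


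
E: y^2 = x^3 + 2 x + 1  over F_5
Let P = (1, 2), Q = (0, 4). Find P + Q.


P != Q, so use the chord formula.
s = (y2 - y1) / (x2 - x1) = (2) / (4) mod 5 = 3
x3 = s^2 - x1 - x2 mod 5 = 3^2 - 1 - 0 = 3
y3 = s (x1 - x3) - y1 mod 5 = 3 * (1 - 3) - 2 = 2

P + Q = (3, 2)


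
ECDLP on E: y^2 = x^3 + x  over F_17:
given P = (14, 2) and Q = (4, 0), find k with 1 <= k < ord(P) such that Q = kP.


Enumerate multiples of P until we hit Q = (4, 0):
  1P = (14, 2)
  2P = (4, 0)
Match found at i = 2.

k = 2


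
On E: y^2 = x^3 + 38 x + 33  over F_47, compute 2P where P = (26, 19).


Doubling: s = (3 x1^2 + a) / (2 y1)
s = (3*26^2 + 38) / (2*19) mod 47 = 42
x3 = s^2 - 2 x1 mod 47 = 42^2 - 2*26 = 20
y3 = s (x1 - x3) - y1 mod 47 = 42 * (26 - 20) - 19 = 45

2P = (20, 45)


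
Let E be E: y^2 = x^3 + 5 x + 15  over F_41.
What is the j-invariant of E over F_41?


Delta = -16(4 a^3 + 27 b^2) mod 41 = 6
-1728 * (4 a)^3 = -1728 * (4*5)^3 mod 41 = 11
j = 11 * 6^(-1) mod 41 = 36

j = 36 (mod 41)


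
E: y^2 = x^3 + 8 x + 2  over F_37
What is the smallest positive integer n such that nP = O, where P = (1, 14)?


Compute successive multiples of P until we hit O:
  1P = (1, 14)
  2P = (10, 34)
  3P = (25, 19)
  4P = (21, 25)
  5P = (3, 33)
  6P = (3, 4)
  7P = (21, 12)
  8P = (25, 18)
  ... (continuing to 11P)
  11P = O

ord(P) = 11


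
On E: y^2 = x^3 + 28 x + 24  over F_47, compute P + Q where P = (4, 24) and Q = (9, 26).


P != Q, so use the chord formula.
s = (y2 - y1) / (x2 - x1) = (2) / (5) mod 47 = 38
x3 = s^2 - x1 - x2 mod 47 = 38^2 - 4 - 9 = 21
y3 = s (x1 - x3) - y1 mod 47 = 38 * (4 - 21) - 24 = 35

P + Q = (21, 35)


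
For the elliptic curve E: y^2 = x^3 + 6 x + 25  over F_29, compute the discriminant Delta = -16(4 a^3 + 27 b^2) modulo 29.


4 a^3 + 27 b^2 = 4*6^3 + 27*25^2 = 864 + 16875 = 17739
Delta = -16 * (17739) = -283824
Delta mod 29 = 28

Delta = 28 (mod 29)


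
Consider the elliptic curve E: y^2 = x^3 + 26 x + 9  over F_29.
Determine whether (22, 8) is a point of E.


Check whether y^2 = x^3 + 26 x + 9 (mod 29) for (x, y) = (22, 8).
LHS: y^2 = 8^2 mod 29 = 6
RHS: x^3 + 26 x + 9 = 22^3 + 26*22 + 9 mod 29 = 6
LHS = RHS

Yes, on the curve


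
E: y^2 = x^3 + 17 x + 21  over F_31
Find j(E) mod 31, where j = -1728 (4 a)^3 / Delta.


Delta = -16(4 a^3 + 27 b^2) mod 31 = 15
-1728 * (4 a)^3 = -1728 * (4*17)^3 mod 31 = 23
j = 23 * 15^(-1) mod 31 = 16

j = 16 (mod 31)


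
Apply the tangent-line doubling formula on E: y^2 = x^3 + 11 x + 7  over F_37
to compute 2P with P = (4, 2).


Doubling: s = (3 x1^2 + a) / (2 y1)
s = (3*4^2 + 11) / (2*2) mod 37 = 24
x3 = s^2 - 2 x1 mod 37 = 24^2 - 2*4 = 13
y3 = s (x1 - x3) - y1 mod 37 = 24 * (4 - 13) - 2 = 4

2P = (13, 4)


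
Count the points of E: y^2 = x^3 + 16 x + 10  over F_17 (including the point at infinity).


For each x in F_17, count y with y^2 = x^3 + 16 x + 10 mod 17:
  x = 2: RHS = 16, y in [4, 13]  -> 2 point(s)
  x = 3: RHS = 0, y in [0]  -> 1 point(s)
  x = 4: RHS = 2, y in [6, 11]  -> 2 point(s)
  x = 6: RHS = 16, y in [4, 13]  -> 2 point(s)
  x = 8: RHS = 4, y in [2, 15]  -> 2 point(s)
  x = 9: RHS = 16, y in [4, 13]  -> 2 point(s)
  x = 11: RHS = 4, y in [2, 15]  -> 2 point(s)
  x = 12: RHS = 9, y in [3, 14]  -> 2 point(s)
  x = 13: RHS = 1, y in [1, 16]  -> 2 point(s)
  x = 15: RHS = 4, y in [2, 15]  -> 2 point(s)
Affine points: 19. Add the point at infinity: total = 20.

#E(F_17) = 20


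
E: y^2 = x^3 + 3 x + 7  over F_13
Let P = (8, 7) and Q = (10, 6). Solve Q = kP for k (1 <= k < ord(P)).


Enumerate multiples of P until we hit Q = (10, 6):
  1P = (8, 7)
  2P = (10, 6)
Match found at i = 2.

k = 2


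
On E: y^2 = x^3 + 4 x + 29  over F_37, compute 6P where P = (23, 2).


k = 6 = 110_2 (binary, LSB first: 011)
Double-and-add from P = (23, 2):
  bit 0 = 0: acc unchanged = O
  bit 1 = 1: acc = O + (28, 35) = (28, 35)
  bit 2 = 1: acc = (28, 35) + (27, 5) = (31, 23)

6P = (31, 23)


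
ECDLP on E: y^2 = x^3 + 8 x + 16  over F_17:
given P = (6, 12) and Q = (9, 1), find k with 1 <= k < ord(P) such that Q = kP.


Enumerate multiples of P until we hit Q = (9, 1):
  1P = (6, 12)
  2P = (9, 16)
  3P = (0, 13)
  4P = (3, 13)
  5P = (10, 12)
  6P = (1, 5)
  7P = (14, 4)
  8P = (15, 14)
  9P = (12, 15)
  10P = (12, 2)
  11P = (15, 3)
  12P = (14, 13)
  13P = (1, 12)
  14P = (10, 5)
  15P = (3, 4)
  16P = (0, 4)
  17P = (9, 1)
Match found at i = 17.

k = 17


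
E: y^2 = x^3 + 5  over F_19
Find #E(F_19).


For each x in F_19, count y with y^2 = x^3 + 0 x + 5 mod 19:
  x = 0: RHS = 5, y in [9, 10]  -> 2 point(s)
  x = 1: RHS = 6, y in [5, 14]  -> 2 point(s)
  x = 5: RHS = 16, y in [4, 15]  -> 2 point(s)
  x = 7: RHS = 6, y in [5, 14]  -> 2 point(s)
  x = 8: RHS = 4, y in [2, 17]  -> 2 point(s)
  x = 10: RHS = 17, y in [6, 13]  -> 2 point(s)
  x = 11: RHS = 6, y in [5, 14]  -> 2 point(s)
  x = 12: RHS = 4, y in [2, 17]  -> 2 point(s)
  x = 13: RHS = 17, y in [6, 13]  -> 2 point(s)
  x = 15: RHS = 17, y in [6, 13]  -> 2 point(s)
  x = 16: RHS = 16, y in [4, 15]  -> 2 point(s)
  x = 17: RHS = 16, y in [4, 15]  -> 2 point(s)
  x = 18: RHS = 4, y in [2, 17]  -> 2 point(s)
Affine points: 26. Add the point at infinity: total = 27.

#E(F_19) = 27


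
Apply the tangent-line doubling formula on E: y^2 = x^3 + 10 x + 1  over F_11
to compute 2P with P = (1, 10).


Doubling: s = (3 x1^2 + a) / (2 y1)
s = (3*1^2 + 10) / (2*10) mod 11 = 10
x3 = s^2 - 2 x1 mod 11 = 10^2 - 2*1 = 10
y3 = s (x1 - x3) - y1 mod 11 = 10 * (1 - 10) - 10 = 10

2P = (10, 10)


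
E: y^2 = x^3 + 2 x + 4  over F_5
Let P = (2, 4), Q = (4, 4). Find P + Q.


P != Q, so use the chord formula.
s = (y2 - y1) / (x2 - x1) = (0) / (2) mod 5 = 0
x3 = s^2 - x1 - x2 mod 5 = 0^2 - 2 - 4 = 4
y3 = s (x1 - x3) - y1 mod 5 = 0 * (2 - 4) - 4 = 1

P + Q = (4, 1)


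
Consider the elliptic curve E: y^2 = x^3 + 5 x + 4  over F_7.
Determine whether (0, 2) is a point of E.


Check whether y^2 = x^3 + 5 x + 4 (mod 7) for (x, y) = (0, 2).
LHS: y^2 = 2^2 mod 7 = 4
RHS: x^3 + 5 x + 4 = 0^3 + 5*0 + 4 mod 7 = 4
LHS = RHS

Yes, on the curve


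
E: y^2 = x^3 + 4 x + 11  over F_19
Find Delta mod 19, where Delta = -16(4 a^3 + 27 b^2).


4 a^3 + 27 b^2 = 4*4^3 + 27*11^2 = 256 + 3267 = 3523
Delta = -16 * (3523) = -56368
Delta mod 19 = 5

Delta = 5 (mod 19)


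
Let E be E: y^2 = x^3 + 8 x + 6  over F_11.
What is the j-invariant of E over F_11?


Delta = -16(4 a^3 + 27 b^2) mod 11 = 3
-1728 * (4 a)^3 = -1728 * (4*8)^3 mod 11 = 1
j = 1 * 3^(-1) mod 11 = 4

j = 4 (mod 11)


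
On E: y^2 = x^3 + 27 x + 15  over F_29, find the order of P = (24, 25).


Compute successive multiples of P until we hit O:
  1P = (24, 25)
  2P = (4, 10)
  3P = (7, 24)
  4P = (26, 9)
  5P = (14, 11)
  6P = (15, 5)
  7P = (20, 0)
  8P = (15, 24)
  ... (continuing to 14P)
  14P = O

ord(P) = 14


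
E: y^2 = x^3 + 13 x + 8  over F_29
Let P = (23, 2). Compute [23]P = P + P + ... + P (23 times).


k = 23 = 10111_2 (binary, LSB first: 11101)
Double-and-add from P = (23, 2):
  bit 0 = 1: acc = O + (23, 2) = (23, 2)
  bit 1 = 1: acc = (23, 2) + (19, 3) = (7, 23)
  bit 2 = 1: acc = (7, 23) + (21, 28) = (14, 18)
  bit 3 = 0: acc unchanged = (14, 18)
  bit 4 = 1: acc = (14, 18) + (1, 15) = (18, 19)

23P = (18, 19)


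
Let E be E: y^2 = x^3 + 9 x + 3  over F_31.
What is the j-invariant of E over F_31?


Delta = -16(4 a^3 + 27 b^2) mod 31 = 17
-1728 * (4 a)^3 = -1728 * (4*9)^3 mod 31 = 8
j = 8 * 17^(-1) mod 31 = 26

j = 26 (mod 31)


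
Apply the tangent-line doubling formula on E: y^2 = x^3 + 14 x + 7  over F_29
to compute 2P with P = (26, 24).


Doubling: s = (3 x1^2 + a) / (2 y1)
s = (3*26^2 + 14) / (2*24) mod 29 = 22
x3 = s^2 - 2 x1 mod 29 = 22^2 - 2*26 = 26
y3 = s (x1 - x3) - y1 mod 29 = 22 * (26 - 26) - 24 = 5

2P = (26, 5)


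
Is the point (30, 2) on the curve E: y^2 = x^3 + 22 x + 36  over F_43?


Check whether y^2 = x^3 + 22 x + 36 (mod 43) for (x, y) = (30, 2).
LHS: y^2 = 2^2 mod 43 = 4
RHS: x^3 + 22 x + 36 = 30^3 + 22*30 + 36 mod 43 = 4
LHS = RHS

Yes, on the curve
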